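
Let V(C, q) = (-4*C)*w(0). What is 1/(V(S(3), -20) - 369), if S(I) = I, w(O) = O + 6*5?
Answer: -1/729 ≈ -0.0013717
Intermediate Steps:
w(O) = 30 + O (w(O) = O + 30 = 30 + O)
V(C, q) = -120*C (V(C, q) = (-4*C)*(30 + 0) = -4*C*30 = -120*C)
1/(V(S(3), -20) - 369) = 1/(-120*3 - 369) = 1/(-360 - 369) = 1/(-729) = -1/729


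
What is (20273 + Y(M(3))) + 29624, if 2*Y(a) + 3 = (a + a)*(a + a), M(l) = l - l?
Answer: 99791/2 ≈ 49896.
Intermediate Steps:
M(l) = 0
Y(a) = -3/2 + 2*a² (Y(a) = -3/2 + ((a + a)*(a + a))/2 = -3/2 + ((2*a)*(2*a))/2 = -3/2 + (4*a²)/2 = -3/2 + 2*a²)
(20273 + Y(M(3))) + 29624 = (20273 + (-3/2 + 2*0²)) + 29624 = (20273 + (-3/2 + 2*0)) + 29624 = (20273 + (-3/2 + 0)) + 29624 = (20273 - 3/2) + 29624 = 40543/2 + 29624 = 99791/2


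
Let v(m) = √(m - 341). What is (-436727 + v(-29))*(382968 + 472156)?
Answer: -373455739148 + 855124*I*√370 ≈ -3.7346e+11 + 1.6449e+7*I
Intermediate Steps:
v(m) = √(-341 + m)
(-436727 + v(-29))*(382968 + 472156) = (-436727 + √(-341 - 29))*(382968 + 472156) = (-436727 + √(-370))*855124 = (-436727 + I*√370)*855124 = -373455739148 + 855124*I*√370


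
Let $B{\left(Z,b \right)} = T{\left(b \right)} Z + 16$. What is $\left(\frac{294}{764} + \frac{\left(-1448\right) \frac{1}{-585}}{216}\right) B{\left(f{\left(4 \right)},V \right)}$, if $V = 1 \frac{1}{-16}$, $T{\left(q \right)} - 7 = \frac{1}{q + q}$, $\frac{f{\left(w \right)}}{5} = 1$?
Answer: $\frac{26301077}{6033690} \approx 4.359$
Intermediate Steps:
$f{\left(w \right)} = 5$ ($f{\left(w \right)} = 5 \cdot 1 = 5$)
$T{\left(q \right)} = 7 + \frac{1}{2 q}$ ($T{\left(q \right)} = 7 + \frac{1}{q + q} = 7 + \frac{1}{2 q}$)
$V = - \frac{1}{16}$ ($V = 1 \left(- \frac{1}{16}\right) = - \frac{1}{16} \approx -0.0625$)
$B{\left(Z,b \right)} = 16 + Z \left(7 + \frac{1}{2 b}\right)$ ($B{\left(Z,b \right)} = \left(7 + \frac{1}{2 b}\right) Z + 16 = Z \left(7 + \frac{1}{2 b}\right) + 16 = 16 + Z \left(7 + \frac{1}{2 b}\right)$)
$\left(\frac{294}{764} + \frac{\left(-1448\right) \frac{1}{-585}}{216}\right) B{\left(f{\left(4 \right)},V \right)} = \left(\frac{294}{764} + \frac{\left(-1448\right) \frac{1}{-585}}{216}\right) \left(16 + 7 \cdot 5 + \frac{1}{2} \cdot 5 \frac{1}{- \frac{1}{16}}\right) = \left(294 \cdot \frac{1}{764} + \left(-1448\right) \left(- \frac{1}{585}\right) \frac{1}{216}\right) \left(16 + 35 + \frac{1}{2} \cdot 5 \left(-16\right)\right) = \left(\frac{147}{382} + \frac{1448}{585} \cdot \frac{1}{216}\right) \left(16 + 35 - 40\right) = \left(\frac{147}{382} + \frac{181}{15795}\right) 11 = \frac{2391007}{6033690} \cdot 11 = \frac{26301077}{6033690}$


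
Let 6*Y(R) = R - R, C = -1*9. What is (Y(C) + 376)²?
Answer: 141376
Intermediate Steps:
C = -9
Y(R) = 0 (Y(R) = (R - R)/6 = (⅙)*0 = 0)
(Y(C) + 376)² = (0 + 376)² = 376² = 141376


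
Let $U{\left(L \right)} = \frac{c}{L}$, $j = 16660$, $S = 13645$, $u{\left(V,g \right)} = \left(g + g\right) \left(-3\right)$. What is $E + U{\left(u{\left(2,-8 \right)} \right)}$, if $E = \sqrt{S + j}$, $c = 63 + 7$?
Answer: $\frac{35}{24} + \sqrt{30305} \approx 175.54$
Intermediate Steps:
$u{\left(V,g \right)} = - 6 g$ ($u{\left(V,g \right)} = 2 g \left(-3\right) = - 6 g$)
$c = 70$
$U{\left(L \right)} = \frac{70}{L}$
$E = \sqrt{30305}$ ($E = \sqrt{13645 + 16660} = \sqrt{30305} \approx 174.08$)
$E + U{\left(u{\left(2,-8 \right)} \right)} = \sqrt{30305} + \frac{70}{\left(-6\right) \left(-8\right)} = \sqrt{30305} + \frac{70}{48} = \sqrt{30305} + 70 \cdot \frac{1}{48} = \sqrt{30305} + \frac{35}{24} = \frac{35}{24} + \sqrt{30305}$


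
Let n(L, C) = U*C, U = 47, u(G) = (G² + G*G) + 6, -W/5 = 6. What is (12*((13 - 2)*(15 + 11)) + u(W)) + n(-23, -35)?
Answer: 3593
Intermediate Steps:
W = -30 (W = -5*6 = -30)
u(G) = 6 + 2*G² (u(G) = (G² + G²) + 6 = 2*G² + 6 = 6 + 2*G²)
n(L, C) = 47*C
(12*((13 - 2)*(15 + 11)) + u(W)) + n(-23, -35) = (12*((13 - 2)*(15 + 11)) + (6 + 2*(-30)²)) + 47*(-35) = (12*(11*26) + (6 + 2*900)) - 1645 = (12*286 + (6 + 1800)) - 1645 = (3432 + 1806) - 1645 = 5238 - 1645 = 3593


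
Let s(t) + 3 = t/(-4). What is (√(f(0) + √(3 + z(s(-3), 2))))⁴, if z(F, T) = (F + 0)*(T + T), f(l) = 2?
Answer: (2 + I*√6)² ≈ -2.0 + 9.798*I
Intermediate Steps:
s(t) = -3 - t/4 (s(t) = -3 + t/(-4) = -3 + t*(-¼) = -3 - t/4)
z(F, T) = 2*F*T (z(F, T) = F*(2*T) = 2*F*T)
(√(f(0) + √(3 + z(s(-3), 2))))⁴ = (√(2 + √(3 + 2*(-3 - ¼*(-3))*2)))⁴ = (√(2 + √(3 + 2*(-3 + ¾)*2)))⁴ = (√(2 + √(3 + 2*(-9/4)*2)))⁴ = (√(2 + √(3 - 9)))⁴ = (√(2 + √(-6)))⁴ = (√(2 + I*√6))⁴ = (2 + I*√6)²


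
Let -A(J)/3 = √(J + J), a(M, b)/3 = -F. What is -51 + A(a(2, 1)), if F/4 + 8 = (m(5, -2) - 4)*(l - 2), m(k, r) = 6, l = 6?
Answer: -51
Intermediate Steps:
F = 0 (F = -32 + 4*((6 - 4)*(6 - 2)) = -32 + 4*(2*4) = -32 + 4*8 = -32 + 32 = 0)
a(M, b) = 0 (a(M, b) = 3*(-1*0) = 3*0 = 0)
A(J) = -3*√2*√J (A(J) = -3*√(J + J) = -3*√2*√J)
-51 + A(a(2, 1)) = -51 - 3*√2*√0 = -51 - 3*√2*0 = -51 + 0 = -51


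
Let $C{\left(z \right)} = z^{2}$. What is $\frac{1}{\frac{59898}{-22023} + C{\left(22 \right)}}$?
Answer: $\frac{7341}{3533078} \approx 0.0020778$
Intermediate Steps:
$\frac{1}{\frac{59898}{-22023} + C{\left(22 \right)}} = \frac{1}{\frac{59898}{-22023} + 22^{2}} = \frac{1}{59898 \left(- \frac{1}{22023}\right) + 484} = \frac{1}{- \frac{19966}{7341} + 484} = \frac{1}{\frac{3533078}{7341}} = \frac{7341}{3533078}$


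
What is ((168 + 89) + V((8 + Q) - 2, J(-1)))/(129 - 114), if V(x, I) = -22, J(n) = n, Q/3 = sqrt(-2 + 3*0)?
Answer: 47/3 ≈ 15.667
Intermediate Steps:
Q = 3*I*sqrt(2) (Q = 3*sqrt(-2 + 3*0) = 3*sqrt(-2 + 0) = 3*sqrt(-2) = 3*(I*sqrt(2)) = 3*I*sqrt(2) ≈ 4.2426*I)
((168 + 89) + V((8 + Q) - 2, J(-1)))/(129 - 114) = ((168 + 89) - 22)/(129 - 114) = (257 - 22)/15 = 235*(1/15) = 47/3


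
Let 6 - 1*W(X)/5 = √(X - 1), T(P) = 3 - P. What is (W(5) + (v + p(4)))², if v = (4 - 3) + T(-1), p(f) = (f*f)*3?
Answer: 5329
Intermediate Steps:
p(f) = 3*f² (p(f) = f²*3 = 3*f²)
v = 5 (v = (4 - 3) + (3 - 1*(-1)) = 1 + (3 + 1) = 1 + 4 = 5)
W(X) = 30 - 5*√(-1 + X) (W(X) = 30 - 5*√(X - 1) = 30 - 5*√(-1 + X))
(W(5) + (v + p(4)))² = ((30 - 5*√(-1 + 5)) + (5 + 3*4²))² = ((30 - 5*√4) + (5 + 3*16))² = ((30 - 5*2) + (5 + 48))² = ((30 - 10) + 53)² = (20 + 53)² = 73² = 5329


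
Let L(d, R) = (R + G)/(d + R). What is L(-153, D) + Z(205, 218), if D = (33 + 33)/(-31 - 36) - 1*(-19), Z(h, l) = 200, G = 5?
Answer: 903629/4522 ≈ 199.83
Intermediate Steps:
D = 1207/67 (D = 66/(-67) + 19 = 66*(-1/67) + 19 = -66/67 + 19 = 1207/67 ≈ 18.015)
L(d, R) = (5 + R)/(R + d) (L(d, R) = (R + 5)/(d + R) = (5 + R)/(R + d))
L(-153, D) + Z(205, 218) = (5 + 1207/67)/(1207/67 - 153) + 200 = (1542/67)/(-9044/67) + 200 = -67/9044*1542/67 + 200 = -771/4522 + 200 = 903629/4522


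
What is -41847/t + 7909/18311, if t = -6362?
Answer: 816577475/116494582 ≈ 7.0096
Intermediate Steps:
-41847/t + 7909/18311 = -41847/(-6362) + 7909/18311 = -41847*(-1/6362) + 7909*(1/18311) = 41847/6362 + 7909/18311 = 816577475/116494582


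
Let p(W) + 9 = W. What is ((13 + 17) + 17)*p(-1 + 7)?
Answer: -141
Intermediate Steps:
p(W) = -9 + W
((13 + 17) + 17)*p(-1 + 7) = ((13 + 17) + 17)*(-9 + (-1 + 7)) = (30 + 17)*(-9 + 6) = 47*(-3) = -141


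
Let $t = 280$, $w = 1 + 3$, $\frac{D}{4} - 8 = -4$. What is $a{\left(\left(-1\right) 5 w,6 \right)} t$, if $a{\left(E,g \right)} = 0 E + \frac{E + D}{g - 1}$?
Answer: $-224$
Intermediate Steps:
$D = 16$ ($D = 32 + 4 \left(-4\right) = 32 - 16 = 16$)
$w = 4$
$a{\left(E,g \right)} = \frac{16 + E}{-1 + g}$ ($a{\left(E,g \right)} = 0 E + \frac{E + 16}{g - 1} = 0 + \frac{16 + E}{g + \left(-3 + 2\right)} = 0 + \frac{16 + E}{g - 1} = 0 + \frac{16 + E}{-1 + g} = \frac{16 + E}{-1 + g}$)
$a{\left(\left(-1\right) 5 w,6 \right)} t = \frac{16 + \left(-1\right) 5 \cdot 4}{-1 + 6} \cdot 280 = \frac{16 - 20}{5} \cdot 280 = \frac{1}{5} \left(-4\right) 280 = \left(- \frac{4}{5}\right) 280 = -224$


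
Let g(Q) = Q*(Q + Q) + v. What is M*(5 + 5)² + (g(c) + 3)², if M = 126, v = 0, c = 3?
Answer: 13041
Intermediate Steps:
g(Q) = 2*Q² (g(Q) = Q*(Q + Q) + 0 = Q*(2*Q) + 0 = 2*Q² + 0 = 2*Q²)
M*(5 + 5)² + (g(c) + 3)² = 126*(5 + 5)² + (2*3² + 3)² = 126*10² + (2*9 + 3)² = 126*100 + (18 + 3)² = 12600 + 21² = 12600 + 441 = 13041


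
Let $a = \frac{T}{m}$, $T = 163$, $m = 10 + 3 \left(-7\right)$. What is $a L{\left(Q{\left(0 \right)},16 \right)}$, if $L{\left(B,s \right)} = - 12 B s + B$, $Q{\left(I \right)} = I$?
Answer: $0$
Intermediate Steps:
$m = -11$ ($m = 10 - 21 = -11$)
$L{\left(B,s \right)} = B - 12 B s$ ($L{\left(B,s \right)} = - 12 B s + B = B - 12 B s$)
$a = - \frac{163}{11}$ ($a = \frac{163}{-11} = 163 \left(- \frac{1}{11}\right) = - \frac{163}{11} \approx -14.818$)
$a L{\left(Q{\left(0 \right)},16 \right)} = - \frac{163 \cdot 0 \left(1 - 192\right)}{11} = - \frac{163 \cdot 0 \left(-191\right)}{11} = \left(- \frac{163}{11}\right) 0 = 0$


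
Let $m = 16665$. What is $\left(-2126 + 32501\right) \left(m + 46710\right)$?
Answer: $1925015625$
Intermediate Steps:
$\left(-2126 + 32501\right) \left(m + 46710\right) = \left(-2126 + 32501\right) \left(16665 + 46710\right) = 30375 \cdot 63375 = 1925015625$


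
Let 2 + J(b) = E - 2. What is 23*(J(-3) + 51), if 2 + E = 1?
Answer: 1058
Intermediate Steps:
E = -1 (E = -2 + 1 = -1)
J(b) = -5 (J(b) = -2 + (-1 - 2) = -2 - 3 = -5)
23*(J(-3) + 51) = 23*(-5 + 51) = 23*46 = 1058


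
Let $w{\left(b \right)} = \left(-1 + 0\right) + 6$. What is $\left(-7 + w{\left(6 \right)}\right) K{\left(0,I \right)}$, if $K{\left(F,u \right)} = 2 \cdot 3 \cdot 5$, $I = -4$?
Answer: $-60$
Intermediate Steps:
$w{\left(b \right)} = 5$ ($w{\left(b \right)} = -1 + 6 = 5$)
$K{\left(F,u \right)} = 30$ ($K{\left(F,u \right)} = 6 \cdot 5 = 30$)
$\left(-7 + w{\left(6 \right)}\right) K{\left(0,I \right)} = \left(-7 + 5\right) 30 = \left(-2\right) 30 = -60$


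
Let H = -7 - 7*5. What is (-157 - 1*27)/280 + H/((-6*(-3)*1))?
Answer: -314/105 ≈ -2.9905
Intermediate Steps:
H = -42 (H = -7 - 35 = -42)
(-157 - 1*27)/280 + H/((-6*(-3)*1)) = (-157 - 1*27)/280 - 42/(-6*(-3)*1) = (-157 - 27)*(1/280) - 42/(18*1) = -184*1/280 - 42/18 = -23/35 - 42*1/18 = -23/35 - 7/3 = -314/105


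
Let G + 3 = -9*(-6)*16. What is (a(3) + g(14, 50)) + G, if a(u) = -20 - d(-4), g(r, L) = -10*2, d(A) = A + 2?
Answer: 823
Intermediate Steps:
d(A) = 2 + A
g(r, L) = -20
a(u) = -18 (a(u) = -20 - (2 - 4) = -20 - 1*(-2) = -20 + 2 = -18)
G = 861 (G = -3 - 9*(-6)*16 = -3 + 54*16 = -3 + 864 = 861)
(a(3) + g(14, 50)) + G = (-18 - 20) + 861 = -38 + 861 = 823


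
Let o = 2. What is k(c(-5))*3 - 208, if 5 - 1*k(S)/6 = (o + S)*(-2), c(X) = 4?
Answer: 98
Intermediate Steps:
k(S) = 54 + 12*S (k(S) = 30 - 6*(2 + S)*(-2) = 30 - 6*(-4 - 2*S) = 30 + (24 + 12*S) = 54 + 12*S)
k(c(-5))*3 - 208 = (54 + 12*4)*3 - 208 = (54 + 48)*3 - 208 = 102*3 - 208 = 306 - 208 = 98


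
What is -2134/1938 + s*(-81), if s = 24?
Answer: -1884803/969 ≈ -1945.1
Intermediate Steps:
-2134/1938 + s*(-81) = -2134/1938 + 24*(-81) = -2134*1/1938 - 1944 = -1067/969 - 1944 = -1884803/969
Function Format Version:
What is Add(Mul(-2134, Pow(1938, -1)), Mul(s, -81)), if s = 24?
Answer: Rational(-1884803, 969) ≈ -1945.1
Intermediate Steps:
Add(Mul(-2134, Pow(1938, -1)), Mul(s, -81)) = Add(Mul(-2134, Pow(1938, -1)), Mul(24, -81)) = Add(Mul(-2134, Rational(1, 1938)), -1944) = Add(Rational(-1067, 969), -1944) = Rational(-1884803, 969)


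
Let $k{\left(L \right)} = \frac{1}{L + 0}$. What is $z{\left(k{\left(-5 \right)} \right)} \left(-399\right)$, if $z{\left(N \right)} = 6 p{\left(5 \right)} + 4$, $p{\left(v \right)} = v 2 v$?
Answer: $-121296$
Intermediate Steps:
$k{\left(L \right)} = \frac{1}{L}$
$p{\left(v \right)} = 2 v^{2}$ ($p{\left(v \right)} = 2 v v = 2 v^{2}$)
$z{\left(N \right)} = 304$ ($z{\left(N \right)} = 6 \cdot 2 \cdot 5^{2} + 4 = 6 \cdot 2 \cdot 25 + 4 = 6 \cdot 50 + 4 = 300 + 4 = 304$)
$z{\left(k{\left(-5 \right)} \right)} \left(-399\right) = 304 \left(-399\right) = -121296$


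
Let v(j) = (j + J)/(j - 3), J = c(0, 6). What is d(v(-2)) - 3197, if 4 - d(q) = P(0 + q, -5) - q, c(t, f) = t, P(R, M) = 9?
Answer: -16008/5 ≈ -3201.6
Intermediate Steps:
J = 0
v(j) = j/(-3 + j) (v(j) = (j + 0)/(j - 3) = j/(-3 + j))
d(q) = -5 + q (d(q) = 4 - (9 - q) = 4 + (-9 + q) = -5 + q)
d(v(-2)) - 3197 = (-5 - 2/(-3 - 2)) - 3197 = (-5 - 2/(-5)) - 3197 = (-5 - 2*(-1/5)) - 3197 = (-5 + 2/5) - 3197 = -23/5 - 3197 = -16008/5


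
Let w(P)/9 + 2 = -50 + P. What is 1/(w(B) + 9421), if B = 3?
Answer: 1/8980 ≈ 0.00011136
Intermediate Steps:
w(P) = -468 + 9*P (w(P) = -18 + 9*(-50 + P) = -18 + (-450 + 9*P) = -468 + 9*P)
1/(w(B) + 9421) = 1/((-468 + 9*3) + 9421) = 1/((-468 + 27) + 9421) = 1/(-441 + 9421) = 1/8980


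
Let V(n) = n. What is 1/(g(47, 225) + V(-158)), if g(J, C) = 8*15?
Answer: -1/38 ≈ -0.026316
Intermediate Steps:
g(J, C) = 120
1/(g(47, 225) + V(-158)) = 1/(120 - 158) = 1/(-38) = -1/38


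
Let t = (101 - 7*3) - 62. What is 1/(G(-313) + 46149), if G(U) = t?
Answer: 1/46167 ≈ 2.1660e-5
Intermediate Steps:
t = 18 (t = (101 - 21) - 62 = 80 - 62 = 18)
G(U) = 18
1/(G(-313) + 46149) = 1/(18 + 46149) = 1/46167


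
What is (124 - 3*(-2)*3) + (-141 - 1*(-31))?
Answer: 32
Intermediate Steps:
(124 - 3*(-2)*3) + (-141 - 1*(-31)) = (124 + 6*3) + (-141 + 31) = (124 + 18) - 110 = 142 - 110 = 32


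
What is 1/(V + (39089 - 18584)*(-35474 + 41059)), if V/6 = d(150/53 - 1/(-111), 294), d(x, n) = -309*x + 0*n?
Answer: 1961/224564230971 ≈ 8.7325e-9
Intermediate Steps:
d(x, n) = -309*x (d(x, n) = -309*x + 0 = -309*x)
V = -10322454/1961 (V = 6*(-309*(150/53 - 1/(-111))) = 6*(-309*(150*(1/53) - 1*(-1/111))) = 6*(-309*(150/53 + 1/111)) = 6*(-309*16703/5883) = 6*(-1720409/1961) = -10322454/1961 ≈ -5263.9)
1/(V + (39089 - 18584)*(-35474 + 41059)) = 1/(-10322454/1961 + (39089 - 18584)*(-35474 + 41059)) = 1/(-10322454/1961 + 20505*5585) = 1/(-10322454/1961 + 114520425) = 1/(224564230971/1961) = 1961/224564230971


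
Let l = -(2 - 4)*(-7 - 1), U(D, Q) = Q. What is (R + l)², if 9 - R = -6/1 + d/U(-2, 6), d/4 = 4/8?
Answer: 16/9 ≈ 1.7778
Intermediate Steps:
d = 2 (d = 4*(4/8) = 4*(4*(⅛)) = 4*(½) = 2)
l = -16 (l = -(-2)*(-8) = -1*16 = -16)
R = 44/3 (R = 9 - (-6/1 + 2/6) = 9 - (-6*1 + 2*(⅙)) = 9 - (-6 + ⅓) = 9 - 1*(-17/3) = 9 + 17/3 = 44/3 ≈ 14.667)
(R + l)² = (44/3 - 16)² = (-4/3)² = 16/9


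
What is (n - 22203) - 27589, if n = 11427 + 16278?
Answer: -22087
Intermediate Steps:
n = 27705
(n - 22203) - 27589 = (27705 - 22203) - 27589 = 5502 - 27589 = -22087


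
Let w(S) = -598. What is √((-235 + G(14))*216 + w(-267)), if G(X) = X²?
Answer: I*√9022 ≈ 94.984*I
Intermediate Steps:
√((-235 + G(14))*216 + w(-267)) = √((-235 + 14²)*216 - 598) = √((-235 + 196)*216 - 598) = √(-39*216 - 598) = √(-8424 - 598) = √(-9022) = I*√9022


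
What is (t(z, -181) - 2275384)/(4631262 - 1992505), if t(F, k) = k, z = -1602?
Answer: -2275565/2638757 ≈ -0.86236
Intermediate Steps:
(t(z, -181) - 2275384)/(4631262 - 1992505) = (-181 - 2275384)/(4631262 - 1992505) = -2275565/2638757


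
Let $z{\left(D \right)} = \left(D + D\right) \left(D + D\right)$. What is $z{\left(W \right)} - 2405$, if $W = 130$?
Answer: $65195$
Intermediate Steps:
$z{\left(D \right)} = 4 D^{2}$ ($z{\left(D \right)} = 2 D 2 D = 4 D^{2}$)
$z{\left(W \right)} - 2405 = 4 \cdot 130^{2} - 2405 = 4 \cdot 16900 - 2405 = 67600 - 2405 = 65195$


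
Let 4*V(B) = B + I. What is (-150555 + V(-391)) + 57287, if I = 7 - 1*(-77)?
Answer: -373379/4 ≈ -93345.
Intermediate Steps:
I = 84 (I = 7 + 77 = 84)
V(B) = 21 + B/4 (V(B) = (B + 84)/4 = (84 + B)/4 = 21 + B/4)
(-150555 + V(-391)) + 57287 = (-150555 + (21 + (¼)*(-391))) + 57287 = (-150555 + (21 - 391/4)) + 57287 = (-150555 - 307/4) + 57287 = -602527/4 + 57287 = -373379/4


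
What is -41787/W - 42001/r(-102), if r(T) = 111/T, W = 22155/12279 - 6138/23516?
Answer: 31654362334256/2748042281 ≈ 11519.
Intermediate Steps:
W = 74271413/48125494 (W = 22155*(1/12279) - 6138*1/23516 = 7385/4093 - 3069/11758 = 74271413/48125494 ≈ 1.5433)
-41787/W - 42001/r(-102) = -41787/74271413/48125494 - 42001/(111/(-102)) = -41787*48125494/74271413 - 42001/(111*(-1/102)) = -2011020017778/74271413 - 42001/(-37/34) = -2011020017778/74271413 - 42001*(-34/37) = -2011020017778/74271413 + 1428034/37 = 31654362334256/2748042281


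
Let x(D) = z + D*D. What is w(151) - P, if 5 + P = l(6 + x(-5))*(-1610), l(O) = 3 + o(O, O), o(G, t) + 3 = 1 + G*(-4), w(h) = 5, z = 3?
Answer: -217340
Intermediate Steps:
o(G, t) = -2 - 4*G (o(G, t) = -3 + (1 + G*(-4)) = -3 + (1 - 4*G) = -2 - 4*G)
x(D) = 3 + D² (x(D) = 3 + D*D = 3 + D²)
l(O) = 1 - 4*O (l(O) = 3 + (-2 - 4*O) = 1 - 4*O)
P = 217345 (P = -5 + (1 - 4*(6 + (3 + (-5)²)))*(-1610) = -5 + (1 - 4*(6 + (3 + 25)))*(-1610) = -5 + (1 - 4*(6 + 28))*(-1610) = -5 + (1 - 4*34)*(-1610) = -5 + (1 - 136)*(-1610) = -5 - 135*(-1610) = -5 + 217350 = 217345)
w(151) - P = 5 - 1*217345 = 5 - 217345 = -217340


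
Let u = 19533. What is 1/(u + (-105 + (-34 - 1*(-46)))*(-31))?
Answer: 1/22416 ≈ 4.4611e-5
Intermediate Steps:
1/(u + (-105 + (-34 - 1*(-46)))*(-31)) = 1/(19533 + (-105 + (-34 - 1*(-46)))*(-31)) = 1/(19533 + (-105 + (-34 + 46))*(-31)) = 1/(19533 + (-105 + 12)*(-31)) = 1/(19533 - 93*(-31)) = 1/(19533 + 2883) = 1/22416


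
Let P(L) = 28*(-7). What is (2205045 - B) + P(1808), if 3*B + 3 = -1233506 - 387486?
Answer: 8235542/3 ≈ 2.7452e+6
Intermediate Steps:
B = -1620995/3 (B = -1 + (-1233506 - 387486)/3 = -1 + (1/3)*(-1620992) = -1 - 1620992/3 = -1620995/3 ≈ -5.4033e+5)
P(L) = -196
(2205045 - B) + P(1808) = (2205045 - 1*(-1620995/3)) - 196 = (2205045 + 1620995/3) - 196 = 8236130/3 - 196 = 8235542/3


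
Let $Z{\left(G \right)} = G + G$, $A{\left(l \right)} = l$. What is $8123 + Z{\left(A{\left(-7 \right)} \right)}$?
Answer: $8109$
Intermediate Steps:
$Z{\left(G \right)} = 2 G$
$8123 + Z{\left(A{\left(-7 \right)} \right)} = 8123 + 2 \left(-7\right) = 8123 - 14 = 8109$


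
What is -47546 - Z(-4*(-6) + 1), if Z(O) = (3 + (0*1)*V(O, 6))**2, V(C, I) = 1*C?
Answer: -47555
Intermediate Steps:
V(C, I) = C
Z(O) = 9 (Z(O) = (3 + (0*1)*O)**2 = (3 + 0*O)**2 = (3 + 0)**2 = 3**2 = 9)
-47546 - Z(-4*(-6) + 1) = -47546 - 1*9 = -47546 - 9 = -47555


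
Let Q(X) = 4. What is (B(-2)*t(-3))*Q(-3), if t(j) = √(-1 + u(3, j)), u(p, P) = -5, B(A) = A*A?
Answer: 16*I*√6 ≈ 39.192*I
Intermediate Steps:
B(A) = A²
t(j) = I*√6 (t(j) = √(-1 - 5) = √(-6) = I*√6)
(B(-2)*t(-3))*Q(-3) = ((-2)²*(I*√6))*4 = (4*(I*√6))*4 = (4*I*√6)*4 = 16*I*√6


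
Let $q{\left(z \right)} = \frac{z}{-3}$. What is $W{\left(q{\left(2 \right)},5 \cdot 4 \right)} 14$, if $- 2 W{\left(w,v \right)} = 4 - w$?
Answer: $- \frac{98}{3} \approx -32.667$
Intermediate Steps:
$q{\left(z \right)} = - \frac{z}{3}$ ($q{\left(z \right)} = z \left(- \frac{1}{3}\right) = - \frac{z}{3}$)
$W{\left(w,v \right)} = -2 + \frac{w}{2}$ ($W{\left(w,v \right)} = - \frac{4 - w}{2} = -2 + \frac{w}{2}$)
$W{\left(q{\left(2 \right)},5 \cdot 4 \right)} 14 = \left(-2 + \frac{\left(- \frac{1}{3}\right) 2}{2}\right) 14 = \left(-2 + \frac{1}{2} \left(- \frac{2}{3}\right)\right) 14 = \left(-2 - \frac{1}{3}\right) 14 = \left(- \frac{7}{3}\right) 14 = - \frac{98}{3}$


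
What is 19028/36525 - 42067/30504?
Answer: -10280291/11980200 ≈ -0.85811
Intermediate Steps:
19028/36525 - 42067/30504 = 19028*(1/36525) - 42067*1/30504 = 19028/36525 - 1357/984 = -10280291/11980200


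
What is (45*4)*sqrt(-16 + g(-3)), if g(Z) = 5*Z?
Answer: 180*I*sqrt(31) ≈ 1002.2*I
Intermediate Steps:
(45*4)*sqrt(-16 + g(-3)) = (45*4)*sqrt(-16 + 5*(-3)) = 180*sqrt(-16 - 15) = 180*sqrt(-31) = 180*(I*sqrt(31)) = 180*I*sqrt(31)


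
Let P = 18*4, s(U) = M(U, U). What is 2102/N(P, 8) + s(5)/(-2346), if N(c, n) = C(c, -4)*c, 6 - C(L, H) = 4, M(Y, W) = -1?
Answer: 410953/28152 ≈ 14.598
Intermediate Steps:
s(U) = -1
C(L, H) = 2 (C(L, H) = 6 - 1*4 = 6 - 4 = 2)
P = 72
N(c, n) = 2*c
2102/N(P, 8) + s(5)/(-2346) = 2102/((2*72)) - 1/(-2346) = 2102/144 - 1*(-1/2346) = 2102*(1/144) + 1/2346 = 1051/72 + 1/2346 = 410953/28152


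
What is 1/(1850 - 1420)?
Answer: 1/430 ≈ 0.0023256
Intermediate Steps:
1/(1850 - 1420) = 1/430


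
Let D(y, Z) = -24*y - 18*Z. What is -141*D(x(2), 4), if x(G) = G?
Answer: 16920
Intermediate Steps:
-141*D(x(2), 4) = -141*(-24*2 - 18*4) = -141*(-48 - 72) = -141*(-120) = 16920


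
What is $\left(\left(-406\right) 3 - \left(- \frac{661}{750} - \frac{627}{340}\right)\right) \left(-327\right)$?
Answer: $\frac{3377855609}{8500} \approx 3.974 \cdot 10^{5}$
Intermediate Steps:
$\left(\left(-406\right) 3 - \left(- \frac{661}{750} - \frac{627}{340}\right)\right) \left(-327\right) = \left(-1218 - - \frac{69499}{25500}\right) \left(-327\right) = \left(-1218 + \left(\frac{627}{340} + \frac{661}{750}\right)\right) \left(-327\right) = \left(-1218 + \frac{69499}{25500}\right) \left(-327\right) = \left(- \frac{30989501}{25500}\right) \left(-327\right) = \frac{3377855609}{8500}$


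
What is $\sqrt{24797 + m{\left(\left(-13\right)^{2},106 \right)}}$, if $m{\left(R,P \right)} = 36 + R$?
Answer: $3 \sqrt{2778} \approx 158.12$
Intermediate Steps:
$\sqrt{24797 + m{\left(\left(-13\right)^{2},106 \right)}} = \sqrt{24797 + \left(36 + \left(-13\right)^{2}\right)} = \sqrt{24797 + \left(36 + 169\right)} = \sqrt{24797 + 205} = \sqrt{25002} = 3 \sqrt{2778}$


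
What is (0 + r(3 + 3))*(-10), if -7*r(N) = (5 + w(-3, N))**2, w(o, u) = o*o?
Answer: 280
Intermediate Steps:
w(o, u) = o**2
r(N) = -28 (r(N) = -(5 + (-3)**2)**2/7 = -(5 + 9)**2/7 = -1/7*14**2 = -1/7*196 = -28)
(0 + r(3 + 3))*(-10) = (0 - 28)*(-10) = -28*(-10) = 280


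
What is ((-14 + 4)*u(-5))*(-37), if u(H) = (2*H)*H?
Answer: 18500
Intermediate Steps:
u(H) = 2*H²
((-14 + 4)*u(-5))*(-37) = ((-14 + 4)*(2*(-5)²))*(-37) = -20*25*(-37) = -10*50*(-37) = -500*(-37) = 18500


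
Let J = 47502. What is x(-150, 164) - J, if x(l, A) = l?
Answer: -47652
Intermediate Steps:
x(-150, 164) - J = -150 - 1*47502 = -150 - 47502 = -47652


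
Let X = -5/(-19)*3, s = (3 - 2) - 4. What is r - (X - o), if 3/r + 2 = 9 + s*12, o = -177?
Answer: -98019/551 ≈ -177.89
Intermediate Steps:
s = -3 (s = 1 - 4 = -3)
r = -3/29 (r = 3/(-2 + (9 - 3*12)) = 3/(-2 + (9 - 36)) = 3/(-2 - 27) = 3/(-29) = 3*(-1/29) = -3/29 ≈ -0.10345)
X = 15/19 (X = -5*(-1/19)*3 = (5/19)*3 = 15/19 ≈ 0.78947)
r - (X - o) = -3/29 - (15/19 - 1*(-177)) = -3/29 - (15/19 + 177) = -3/29 - 1*3378/19 = -3/29 - 3378/19 = -98019/551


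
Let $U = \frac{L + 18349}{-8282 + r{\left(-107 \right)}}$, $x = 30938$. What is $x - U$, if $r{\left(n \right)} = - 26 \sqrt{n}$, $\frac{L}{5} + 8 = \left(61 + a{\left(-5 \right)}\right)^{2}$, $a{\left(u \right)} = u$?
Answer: $\frac{1062301936913}{34331928} - \frac{441857 i \sqrt{107}}{34331928} \approx 30942.0 - 0.13313 i$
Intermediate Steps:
$L = 15640$ ($L = -40 + 5 \left(61 - 5\right)^{2} = -40 + 5 \cdot 56^{2} = -40 + 5 \cdot 3136 = -40 + 15680 = 15640$)
$U = \frac{33989}{-8282 - 26 i \sqrt{107}}$ ($U = \frac{15640 + 18349}{-8282 - 26 \sqrt{-107}} = \frac{33989}{-8282 - 26 i \sqrt{107}} \approx -4.0996 + 0.13313 i$)
$x - U = 30938 - \left(- \frac{140748449}{34331928} + \frac{441857 i \sqrt{107}}{34331928}\right) = 30938 + \left(\frac{140748449}{34331928} - \frac{441857 i \sqrt{107}}{34331928}\right) = \frac{1062301936913}{34331928} - \frac{441857 i \sqrt{107}}{34331928}$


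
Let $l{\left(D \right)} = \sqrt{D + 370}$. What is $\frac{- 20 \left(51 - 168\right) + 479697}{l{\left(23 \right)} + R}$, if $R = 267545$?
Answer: $\frac{128966589165}{71580326632} - \frac{482037 \sqrt{393}}{71580326632} \approx 1.8016$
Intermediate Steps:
$l{\left(D \right)} = \sqrt{370 + D}$
$\frac{- 20 \left(51 - 168\right) + 479697}{l{\left(23 \right)} + R} = \frac{- 20 \left(51 - 168\right) + 479697}{\sqrt{370 + 23} + 267545} = \frac{\left(-20\right) \left(-117\right) + 479697}{\sqrt{393} + 267545} = \frac{2340 + 479697}{267545 + \sqrt{393}} = \frac{482037}{267545 + \sqrt{393}}$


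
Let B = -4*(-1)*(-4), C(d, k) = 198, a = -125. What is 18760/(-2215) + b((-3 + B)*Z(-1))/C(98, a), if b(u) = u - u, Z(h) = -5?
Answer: -3752/443 ≈ -8.4695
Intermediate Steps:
B = -16 (B = 4*(-4) = -16)
b(u) = 0
18760/(-2215) + b((-3 + B)*Z(-1))/C(98, a) = 18760/(-2215) + 0/198 = 18760*(-1/2215) + 0*(1/198) = -3752/443 + 0 = -3752/443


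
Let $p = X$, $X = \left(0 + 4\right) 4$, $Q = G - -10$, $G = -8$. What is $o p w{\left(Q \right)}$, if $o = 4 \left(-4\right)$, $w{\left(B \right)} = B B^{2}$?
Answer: $-2048$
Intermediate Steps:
$Q = 2$ ($Q = -8 - -10 = -8 + 10 = 2$)
$X = 16$ ($X = 4 \cdot 4 = 16$)
$w{\left(B \right)} = B^{3}$
$o = -16$
$p = 16$
$o p w{\left(Q \right)} = \left(-16\right) 16 \cdot 2^{3} = \left(-256\right) 8 = -2048$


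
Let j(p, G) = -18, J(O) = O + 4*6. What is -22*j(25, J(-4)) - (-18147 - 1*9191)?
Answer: 27734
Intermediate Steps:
J(O) = 24 + O (J(O) = O + 24 = 24 + O)
-22*j(25, J(-4)) - (-18147 - 1*9191) = -22*(-18) - (-18147 - 1*9191) = 396 - (-18147 - 9191) = 396 - 1*(-27338) = 396 + 27338 = 27734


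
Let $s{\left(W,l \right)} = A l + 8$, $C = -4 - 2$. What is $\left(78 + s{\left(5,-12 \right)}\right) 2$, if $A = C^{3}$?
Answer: $5356$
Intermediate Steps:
$C = -6$
$A = -216$ ($A = \left(-6\right)^{3} = -216$)
$s{\left(W,l \right)} = 8 - 216 l$ ($s{\left(W,l \right)} = - 216 l + 8 = 8 - 216 l$)
$\left(78 + s{\left(5,-12 \right)}\right) 2 = \left(78 + \left(8 - -2592\right)\right) 2 = \left(78 + \left(8 + 2592\right)\right) 2 = \left(78 + 2600\right) 2 = 2678 \cdot 2 = 5356$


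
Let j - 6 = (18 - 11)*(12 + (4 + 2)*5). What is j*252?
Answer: 75600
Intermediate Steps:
j = 300 (j = 6 + (18 - 11)*(12 + (4 + 2)*5) = 6 + 7*(12 + 6*5) = 6 + 7*(12 + 30) = 6 + 7*42 = 6 + 294 = 300)
j*252 = 300*252 = 75600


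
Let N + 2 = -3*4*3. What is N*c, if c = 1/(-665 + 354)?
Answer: 38/311 ≈ 0.12219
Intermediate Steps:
N = -38 (N = -2 - 3*4*3 = -2 - 12*3 = -2 - 36 = -38)
c = -1/311 (c = 1/(-311) = -1/311 ≈ -0.0032154)
N*c = -38*(-1/311) = 38/311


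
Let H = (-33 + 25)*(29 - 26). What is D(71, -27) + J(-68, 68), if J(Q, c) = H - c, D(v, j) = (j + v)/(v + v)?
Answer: -6510/71 ≈ -91.690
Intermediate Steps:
H = -24 (H = -8*3 = -24)
D(v, j) = (j + v)/(2*v) (D(v, j) = (j + v)/((2*v)) = (j + v)*(1/(2*v)) = (j + v)/(2*v))
J(Q, c) = -24 - c
D(71, -27) + J(-68, 68) = (1/2)*(-27 + 71)/71 + (-24 - 1*68) = (1/2)*(1/71)*44 + (-24 - 68) = 22/71 - 92 = -6510/71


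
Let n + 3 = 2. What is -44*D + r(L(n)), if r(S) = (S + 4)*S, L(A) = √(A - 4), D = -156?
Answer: 6859 + 4*I*√5 ≈ 6859.0 + 8.9443*I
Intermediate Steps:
n = -1 (n = -3 + 2 = -1)
L(A) = √(-4 + A)
r(S) = S*(4 + S) (r(S) = (4 + S)*S = S*(4 + S))
-44*D + r(L(n)) = -44*(-156) + √(-4 - 1)*(4 + √(-4 - 1)) = 6864 + √(-5)*(4 + √(-5)) = 6864 + (I*√5)*(4 + I*√5) = 6864 + I*√5*(4 + I*√5)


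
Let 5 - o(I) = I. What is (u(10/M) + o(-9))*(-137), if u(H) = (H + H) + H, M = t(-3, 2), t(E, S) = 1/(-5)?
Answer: 18632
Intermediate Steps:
t(E, S) = -⅕
o(I) = 5 - I
M = -⅕ ≈ -0.20000
u(H) = 3*H (u(H) = 2*H + H = 3*H)
(u(10/M) + o(-9))*(-137) = (3*(10/(-⅕)) + (5 - 1*(-9)))*(-137) = (3*(10*(-5)) + (5 + 9))*(-137) = (3*(-50) + 14)*(-137) = (-150 + 14)*(-137) = -136*(-137) = 18632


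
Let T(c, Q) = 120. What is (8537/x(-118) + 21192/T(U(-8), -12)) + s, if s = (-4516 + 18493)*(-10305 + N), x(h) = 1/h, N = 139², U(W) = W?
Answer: 625047213/5 ≈ 1.2501e+8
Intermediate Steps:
N = 19321
s = 126016632 (s = (-4516 + 18493)*(-10305 + 19321) = 13977*9016 = 126016632)
(8537/x(-118) + 21192/T(U(-8), -12)) + s = (8537/(1/(-118)) + 21192/120) + 126016632 = (8537/(-1/118) + 21192*(1/120)) + 126016632 = (8537*(-118) + 883/5) + 126016632 = (-1007366 + 883/5) + 126016632 = -5035947/5 + 126016632 = 625047213/5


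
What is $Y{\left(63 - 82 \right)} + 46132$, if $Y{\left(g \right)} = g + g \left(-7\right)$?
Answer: $46246$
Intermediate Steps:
$Y{\left(g \right)} = - 6 g$ ($Y{\left(g \right)} = g - 7 g = - 6 g$)
$Y{\left(63 - 82 \right)} + 46132 = - 6 \left(63 - 82\right) + 46132 = \left(-6\right) \left(-19\right) + 46132 = 114 + 46132 = 46246$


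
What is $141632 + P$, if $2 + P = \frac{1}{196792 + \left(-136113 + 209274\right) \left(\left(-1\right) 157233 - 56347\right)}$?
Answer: $\frac{2213043755548439}{15625529588} \approx 1.4163 \cdot 10^{5}$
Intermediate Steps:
$P = - \frac{31251059177}{15625529588}$ ($P = -2 + \frac{1}{196792 + \left(-136113 + 209274\right) \left(\left(-1\right) 157233 - 56347\right)} = -2 + \frac{1}{196792 + 73161 \left(-157233 - 56347\right)} = -2 + \frac{1}{196792 + 73161 \left(-213580\right)} = -2 + \frac{1}{196792 - 15625726380} = -2 + \frac{1}{-15625529588} = -2 - \frac{1}{15625529588} = - \frac{31251059177}{15625529588} \approx -2.0$)
$141632 + P = 141632 - \frac{31251059177}{15625529588} = \frac{2213043755548439}{15625529588}$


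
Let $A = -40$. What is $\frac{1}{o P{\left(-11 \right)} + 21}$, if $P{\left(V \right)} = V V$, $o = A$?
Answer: $- \frac{1}{4819} \approx -0.00020751$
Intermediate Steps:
$o = -40$
$P{\left(V \right)} = V^{2}$
$\frac{1}{o P{\left(-11 \right)} + 21} = \frac{1}{- 40 \left(-11\right)^{2} + 21} = \frac{1}{\left(-40\right) 121 + 21} = \frac{1}{-4840 + 21} = \frac{1}{-4819} = - \frac{1}{4819}$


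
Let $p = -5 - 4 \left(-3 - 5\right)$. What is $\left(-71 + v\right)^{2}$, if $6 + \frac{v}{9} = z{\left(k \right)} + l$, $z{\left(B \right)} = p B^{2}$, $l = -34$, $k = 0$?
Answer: $185761$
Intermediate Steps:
$p = 27$ ($p = -5 - -32 = -5 + 32 = 27$)
$z{\left(B \right)} = 27 B^{2}$
$v = -360$ ($v = -54 + 9 \left(27 \cdot 0^{2} - 34\right) = -54 + 9 \left(27 \cdot 0 - 34\right) = -54 + 9 \left(0 - 34\right) = -54 + 9 \left(-34\right) = -54 - 306 = -360$)
$\left(-71 + v\right)^{2} = \left(-71 - 360\right)^{2} = \left(-431\right)^{2} = 185761$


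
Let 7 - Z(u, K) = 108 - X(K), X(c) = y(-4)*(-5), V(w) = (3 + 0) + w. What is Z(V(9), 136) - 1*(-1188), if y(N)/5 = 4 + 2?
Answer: 937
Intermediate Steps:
y(N) = 30 (y(N) = 5*(4 + 2) = 5*6 = 30)
V(w) = 3 + w
X(c) = -150 (X(c) = 30*(-5) = -150)
Z(u, K) = -251 (Z(u, K) = 7 - (108 - 1*(-150)) = 7 - (108 + 150) = 7 - 1*258 = 7 - 258 = -251)
Z(V(9), 136) - 1*(-1188) = -251 - 1*(-1188) = -251 + 1188 = 937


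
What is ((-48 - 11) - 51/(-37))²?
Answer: 4545424/1369 ≈ 3320.3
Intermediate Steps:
((-48 - 11) - 51/(-37))² = (-59 - 51*(-1/37))² = (-59 + 51/37)² = (-2132/37)² = 4545424/1369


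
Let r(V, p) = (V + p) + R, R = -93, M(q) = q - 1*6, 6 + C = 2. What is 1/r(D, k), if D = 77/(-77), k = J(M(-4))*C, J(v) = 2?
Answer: -1/102 ≈ -0.0098039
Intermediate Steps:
C = -4 (C = -6 + 2 = -4)
M(q) = -6 + q (M(q) = q - 6 = -6 + q)
k = -8 (k = 2*(-4) = -8)
D = -1 (D = 77*(-1/77) = -1)
r(V, p) = -93 + V + p (r(V, p) = (V + p) - 93 = -93 + V + p)
1/r(D, k) = 1/(-93 - 1 - 8) = 1/(-102) = -1/102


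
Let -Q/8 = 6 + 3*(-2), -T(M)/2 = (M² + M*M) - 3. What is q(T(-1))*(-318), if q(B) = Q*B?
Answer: 0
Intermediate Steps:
T(M) = 6 - 4*M² (T(M) = -2*((M² + M*M) - 3) = -2*((M² + M²) - 3) = -2*(2*M² - 3) = -2*(-3 + 2*M²) = 6 - 4*M²)
Q = 0 (Q = -8*(6 + 3*(-2)) = -8*(6 - 6) = -8*0 = 0)
q(B) = 0 (q(B) = 0*B = 0)
q(T(-1))*(-318) = 0*(-318) = 0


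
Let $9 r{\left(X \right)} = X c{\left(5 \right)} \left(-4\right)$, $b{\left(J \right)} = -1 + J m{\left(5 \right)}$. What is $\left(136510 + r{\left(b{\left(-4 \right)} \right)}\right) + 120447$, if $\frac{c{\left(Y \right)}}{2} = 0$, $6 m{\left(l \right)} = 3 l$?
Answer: $256957$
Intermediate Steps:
$m{\left(l \right)} = \frac{l}{2}$ ($m{\left(l \right)} = \frac{3 l}{6} = \frac{l}{2}$)
$b{\left(J \right)} = -1 + \frac{5 J}{2}$ ($b{\left(J \right)} = -1 + J \frac{1}{2} \cdot 5 = -1 + J \frac{5}{2} = -1 + \frac{5 J}{2}$)
$c{\left(Y \right)} = 0$ ($c{\left(Y \right)} = 2 \cdot 0 = 0$)
$r{\left(X \right)} = 0$ ($r{\left(X \right)} = \frac{X 0 \left(-4\right)}{9} = \frac{0 \left(-4\right)}{9} = \frac{1}{9} \cdot 0 = 0$)
$\left(136510 + r{\left(b{\left(-4 \right)} \right)}\right) + 120447 = \left(136510 + 0\right) + 120447 = 136510 + 120447 = 256957$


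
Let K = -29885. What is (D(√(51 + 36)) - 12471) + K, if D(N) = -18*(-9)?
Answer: -42194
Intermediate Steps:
D(N) = 162
(D(√(51 + 36)) - 12471) + K = (162 - 12471) - 29885 = -12309 - 29885 = -42194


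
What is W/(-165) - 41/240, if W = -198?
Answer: 247/240 ≈ 1.0292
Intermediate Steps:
W/(-165) - 41/240 = -198/(-165) - 41/240 = -198*(-1/165) - 41*1/240 = 6/5 - 41/240 = 247/240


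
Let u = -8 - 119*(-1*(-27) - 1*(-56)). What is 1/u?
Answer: -1/9885 ≈ -0.00010116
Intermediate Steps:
u = -9885 (u = -8 - 119*(27 + 56) = -8 - 119*83 = -8 - 9877 = -9885)
1/u = 1/(-9885) = -1/9885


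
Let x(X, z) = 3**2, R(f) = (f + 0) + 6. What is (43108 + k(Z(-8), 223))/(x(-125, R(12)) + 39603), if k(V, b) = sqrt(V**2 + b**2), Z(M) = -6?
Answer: 10777/9903 + sqrt(49765)/39612 ≈ 1.0939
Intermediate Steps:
R(f) = 6 + f (R(f) = f + 6 = 6 + f)
x(X, z) = 9
(43108 + k(Z(-8), 223))/(x(-125, R(12)) + 39603) = (43108 + sqrt((-6)**2 + 223**2))/(9 + 39603) = (43108 + sqrt(36 + 49729))/39612 = (43108 + sqrt(49765))*(1/39612) = 10777/9903 + sqrt(49765)/39612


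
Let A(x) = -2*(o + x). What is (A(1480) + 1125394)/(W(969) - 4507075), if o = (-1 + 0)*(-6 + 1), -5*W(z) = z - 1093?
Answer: -5612120/22535251 ≈ -0.24904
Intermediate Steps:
W(z) = 1093/5 - z/5 (W(z) = -(z - 1093)/5 = -(-1093 + z)/5 = 1093/5 - z/5)
o = 5 (o = -1*(-5) = 5)
A(x) = -10 - 2*x (A(x) = -2*(5 + x) = -10 - 2*x)
(A(1480) + 1125394)/(W(969) - 4507075) = ((-10 - 2*1480) + 1125394)/((1093/5 - ⅕*969) - 4507075) = ((-10 - 2960) + 1125394)/((1093/5 - 969/5) - 4507075) = (-2970 + 1125394)/(124/5 - 4507075) = 1122424/(-22535251/5) = 1122424*(-5/22535251) = -5612120/22535251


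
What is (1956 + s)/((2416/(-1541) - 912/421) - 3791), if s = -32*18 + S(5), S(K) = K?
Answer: -898533985/2461875479 ≈ -0.36498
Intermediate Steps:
s = -571 (s = -32*18 + 5 = -576 + 5 = -571)
(1956 + s)/((2416/(-1541) - 912/421) - 3791) = (1956 - 571)/((2416/(-1541) - 912/421) - 3791) = 1385/((2416*(-1/1541) - 912*1/421) - 3791) = 1385/((-2416/1541 - 912/421) - 3791) = 1385/(-2422528/648761 - 3791) = 1385/(-2461875479/648761) = 1385*(-648761/2461875479) = -898533985/2461875479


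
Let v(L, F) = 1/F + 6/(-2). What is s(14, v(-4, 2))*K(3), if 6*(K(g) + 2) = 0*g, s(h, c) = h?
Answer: -28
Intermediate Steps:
v(L, F) = -3 + 1/F (v(L, F) = 1/F + 6*(-1/2) = 1/F - 3 = -3 + 1/F)
K(g) = -2 (K(g) = -2 + (0*g)/6 = -2 + (1/6)*0 = -2 + 0 = -2)
s(14, v(-4, 2))*K(3) = 14*(-2) = -28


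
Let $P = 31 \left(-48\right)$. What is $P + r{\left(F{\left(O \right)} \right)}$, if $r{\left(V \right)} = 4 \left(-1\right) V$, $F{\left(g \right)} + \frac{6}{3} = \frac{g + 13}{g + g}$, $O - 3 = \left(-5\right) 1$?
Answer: $-1469$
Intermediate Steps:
$O = -2$ ($O = 3 - 5 = -2$)
$F{\left(g \right)} = -2 + \frac{13 + g}{2 g}$ ($F{\left(g \right)} = -2 + \frac{g + 13}{g + g} = -2 + \frac{13 + g}{2 g}$)
$r{\left(V \right)} = - 4 V$
$P = -1488$
$P + r{\left(F{\left(O \right)} \right)} = -1488 - 4 \frac{13 - -6}{2 \left(-2\right)} = -1488 - 4 \cdot \frac{1}{2} \left(- \frac{1}{2}\right) \left(13 + 6\right) = -1488 - 4 \cdot \frac{1}{2} \left(- \frac{1}{2}\right) 19 = -1488 - -19 = -1488 + 19 = -1469$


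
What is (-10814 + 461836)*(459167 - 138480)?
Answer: 144636892114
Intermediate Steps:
(-10814 + 461836)*(459167 - 138480) = 451022*320687 = 144636892114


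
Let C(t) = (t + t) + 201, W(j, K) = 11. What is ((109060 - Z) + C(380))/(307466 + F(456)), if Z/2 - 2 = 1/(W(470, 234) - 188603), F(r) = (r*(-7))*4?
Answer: 10374163033/27788842608 ≈ 0.37332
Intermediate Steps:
F(r) = -28*r (F(r) = -7*r*4 = -28*r)
Z = 377183/94296 (Z = 4 + 2/(11 - 188603) = 4 + 2/(-188592) = 4 + 2*(-1/188592) = 4 - 1/94296 = 377183/94296 ≈ 4.0000)
C(t) = 201 + 2*t (C(t) = 2*t + 201 = 201 + 2*t)
((109060 - Z) + C(380))/(307466 + F(456)) = ((109060 - 1*377183/94296) + (201 + 2*380))/(307466 - 28*456) = ((109060 - 377183/94296) + (201 + 760))/(307466 - 12768) = (10283544577/94296 + 961)/294698 = (10374163033/94296)*(1/294698) = 10374163033/27788842608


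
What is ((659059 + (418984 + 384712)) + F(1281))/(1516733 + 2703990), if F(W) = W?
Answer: 1464036/4220723 ≈ 0.34687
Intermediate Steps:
((659059 + (418984 + 384712)) + F(1281))/(1516733 + 2703990) = ((659059 + (418984 + 384712)) + 1281)/(1516733 + 2703990) = ((659059 + 803696) + 1281)/4220723 = (1462755 + 1281)*(1/4220723) = 1464036*(1/4220723) = 1464036/4220723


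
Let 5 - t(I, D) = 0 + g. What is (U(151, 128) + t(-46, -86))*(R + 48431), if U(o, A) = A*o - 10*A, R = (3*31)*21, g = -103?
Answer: 914771904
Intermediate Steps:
R = 1953 (R = 93*21 = 1953)
t(I, D) = 108 (t(I, D) = 5 - (0 - 103) = 5 - 1*(-103) = 5 + 103 = 108)
U(o, A) = -10*A + A*o
(U(151, 128) + t(-46, -86))*(R + 48431) = (128*(-10 + 151) + 108)*(1953 + 48431) = (128*141 + 108)*50384 = (18048 + 108)*50384 = 18156*50384 = 914771904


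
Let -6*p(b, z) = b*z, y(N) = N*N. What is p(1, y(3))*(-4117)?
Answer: 12351/2 ≈ 6175.5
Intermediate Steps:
y(N) = N²
p(b, z) = -b*z/6
p(1, y(3))*(-4117) = -⅙*1*3²*(-4117) = -⅙*1*9*(-4117) = -3/2*(-4117) = 12351/2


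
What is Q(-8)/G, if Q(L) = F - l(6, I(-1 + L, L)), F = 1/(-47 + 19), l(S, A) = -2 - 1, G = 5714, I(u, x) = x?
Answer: 83/159992 ≈ 0.00051878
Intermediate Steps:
l(S, A) = -3
F = -1/28 (F = 1/(-28) = -1/28 ≈ -0.035714)
Q(L) = 83/28 (Q(L) = -1/28 - 1*(-3) = -1/28 + 3 = 83/28)
Q(-8)/G = (83/28)/5714 = (83/28)*(1/5714) = 83/159992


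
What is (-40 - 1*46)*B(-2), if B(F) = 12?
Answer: -1032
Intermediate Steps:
(-40 - 1*46)*B(-2) = (-40 - 1*46)*12 = (-40 - 46)*12 = -86*12 = -1032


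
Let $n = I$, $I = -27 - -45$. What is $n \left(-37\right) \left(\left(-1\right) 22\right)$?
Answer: $14652$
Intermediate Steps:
$I = 18$ ($I = -27 + 45 = 18$)
$n = 18$
$n \left(-37\right) \left(\left(-1\right) 22\right) = 18 \left(-37\right) \left(\left(-1\right) 22\right) = \left(-666\right) \left(-22\right) = 14652$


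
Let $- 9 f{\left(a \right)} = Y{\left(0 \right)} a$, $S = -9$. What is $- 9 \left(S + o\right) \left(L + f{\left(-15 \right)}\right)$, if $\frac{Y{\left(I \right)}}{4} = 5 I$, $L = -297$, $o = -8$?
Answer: $-45441$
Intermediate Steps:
$Y{\left(I \right)} = 20 I$ ($Y{\left(I \right)} = 4 \cdot 5 I = 20 I$)
$f{\left(a \right)} = 0$ ($f{\left(a \right)} = - \frac{20 \cdot 0 a}{9} = - \frac{0 a}{9} = \left(- \frac{1}{9}\right) 0 = 0$)
$- 9 \left(S + o\right) \left(L + f{\left(-15 \right)}\right) = - 9 \left(-9 - 8\right) \left(-297 + 0\right) = \left(-9\right) \left(-17\right) \left(-297\right) = 153 \left(-297\right) = -45441$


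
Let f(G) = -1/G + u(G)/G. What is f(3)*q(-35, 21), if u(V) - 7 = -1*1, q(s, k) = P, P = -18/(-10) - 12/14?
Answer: 11/7 ≈ 1.5714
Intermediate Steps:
P = 33/35 (P = -18*(-⅒) - 12*1/14 = 9/5 - 6/7 = 33/35 ≈ 0.94286)
q(s, k) = 33/35
u(V) = 6 (u(V) = 7 - 1*1 = 7 - 1 = 6)
f(G) = 5/G (f(G) = -1/G + 6/G = 5/G)
f(3)*q(-35, 21) = (5/3)*(33/35) = 11/7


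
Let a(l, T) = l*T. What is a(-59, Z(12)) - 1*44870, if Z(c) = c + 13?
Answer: -46345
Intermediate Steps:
Z(c) = 13 + c
a(l, T) = T*l
a(-59, Z(12)) - 1*44870 = (13 + 12)*(-59) - 1*44870 = 25*(-59) - 44870 = -1475 - 44870 = -46345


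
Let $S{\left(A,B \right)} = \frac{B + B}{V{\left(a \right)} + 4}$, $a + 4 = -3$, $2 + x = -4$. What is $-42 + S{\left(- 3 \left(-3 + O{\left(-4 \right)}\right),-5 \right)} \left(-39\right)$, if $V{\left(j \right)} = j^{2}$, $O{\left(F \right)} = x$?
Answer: $- \frac{1836}{53} \approx -34.641$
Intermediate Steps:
$x = -6$ ($x = -2 - 4 = -6$)
$a = -7$ ($a = -4 - 3 = -7$)
$O{\left(F \right)} = -6$
$S{\left(A,B \right)} = \frac{2 B}{53}$ ($S{\left(A,B \right)} = \frac{B + B}{\left(-7\right)^{2} + 4} = \frac{2 B}{49 + 4} = \frac{2 B}{53}$)
$-42 + S{\left(- 3 \left(-3 + O{\left(-4 \right)}\right),-5 \right)} \left(-39\right) = -42 + \frac{2}{53} \left(-5\right) \left(-39\right) = -42 - - \frac{390}{53} = -42 + \frac{390}{53} = - \frac{1836}{53}$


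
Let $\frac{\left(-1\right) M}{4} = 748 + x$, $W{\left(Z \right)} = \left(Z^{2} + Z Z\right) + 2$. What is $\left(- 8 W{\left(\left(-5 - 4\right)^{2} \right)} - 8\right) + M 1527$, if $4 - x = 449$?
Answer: $-1955724$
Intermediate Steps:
$x = -445$ ($x = 4 - 449 = -445$)
$W{\left(Z \right)} = 2 + 2 Z^{2}$ ($W{\left(Z \right)} = \left(Z^{2} + Z^{2}\right) + 2 = 2 Z^{2} + 2 = 2 + 2 Z^{2}$)
$M = -1212$ ($M = - 4 \left(748 - 445\right) = \left(-4\right) 303 = -1212$)
$\left(- 8 W{\left(\left(-5 - 4\right)^{2} \right)} - 8\right) + M 1527 = \left(- 8 \left(2 + 2 \left(\left(-5 - 4\right)^{2}\right)^{2}\right) - 8\right) - 1850724 = \left(- 8 \left(2 + 2 \left(\left(-9\right)^{2}\right)^{2}\right) - 8\right) - 1850724 = \left(- 8 \left(2 + 2 \cdot 81^{2}\right) - 8\right) - 1850724 = \left(- 8 \left(2 + 2 \cdot 6561\right) - 8\right) - 1850724 = \left(- 8 \left(2 + 13122\right) - 8\right) - 1850724 = \left(\left(-8\right) 13124 - 8\right) - 1850724 = \left(-104992 - 8\right) - 1850724 = -105000 - 1850724 = -1955724$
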